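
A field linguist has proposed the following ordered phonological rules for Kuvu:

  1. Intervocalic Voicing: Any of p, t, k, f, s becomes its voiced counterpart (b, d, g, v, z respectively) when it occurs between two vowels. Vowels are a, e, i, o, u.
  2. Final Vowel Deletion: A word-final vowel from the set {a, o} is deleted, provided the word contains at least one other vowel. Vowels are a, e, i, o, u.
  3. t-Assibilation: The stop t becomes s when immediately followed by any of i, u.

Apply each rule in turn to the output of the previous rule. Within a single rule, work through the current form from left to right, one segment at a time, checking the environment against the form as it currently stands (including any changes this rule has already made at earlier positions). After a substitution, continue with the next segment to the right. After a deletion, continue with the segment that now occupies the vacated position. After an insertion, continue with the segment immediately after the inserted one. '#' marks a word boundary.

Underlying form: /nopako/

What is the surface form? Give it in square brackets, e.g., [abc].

[nobag]

1 Intervocalic Voicing: [nopako] → [nobago]
2 Final Vowel Deletion: [nobago] → [nobag]
3 t-Assibilation: no change — [nobag]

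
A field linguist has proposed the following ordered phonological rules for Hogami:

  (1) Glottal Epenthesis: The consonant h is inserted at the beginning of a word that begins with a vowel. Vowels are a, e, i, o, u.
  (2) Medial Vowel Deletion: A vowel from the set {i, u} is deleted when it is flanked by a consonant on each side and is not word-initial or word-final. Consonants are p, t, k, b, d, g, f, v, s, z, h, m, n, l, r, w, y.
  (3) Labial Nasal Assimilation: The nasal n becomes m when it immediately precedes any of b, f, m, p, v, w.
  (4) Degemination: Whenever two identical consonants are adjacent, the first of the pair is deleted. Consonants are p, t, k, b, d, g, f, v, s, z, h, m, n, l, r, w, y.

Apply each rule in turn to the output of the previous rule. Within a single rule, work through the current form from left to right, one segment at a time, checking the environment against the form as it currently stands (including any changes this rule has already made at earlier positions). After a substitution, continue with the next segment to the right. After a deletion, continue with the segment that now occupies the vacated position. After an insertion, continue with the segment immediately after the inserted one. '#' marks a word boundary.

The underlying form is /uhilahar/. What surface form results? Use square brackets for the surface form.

(1) Glottal Epenthesis: [uhilahar] → [huhilahar]
(2) Medial Vowel Deletion: [huhilahar] → [hhlahar]
(3) Labial Nasal Assimilation: no change — [hhlahar]
(4) Degemination: [hhlahar] → [hlahar]

[hlahar]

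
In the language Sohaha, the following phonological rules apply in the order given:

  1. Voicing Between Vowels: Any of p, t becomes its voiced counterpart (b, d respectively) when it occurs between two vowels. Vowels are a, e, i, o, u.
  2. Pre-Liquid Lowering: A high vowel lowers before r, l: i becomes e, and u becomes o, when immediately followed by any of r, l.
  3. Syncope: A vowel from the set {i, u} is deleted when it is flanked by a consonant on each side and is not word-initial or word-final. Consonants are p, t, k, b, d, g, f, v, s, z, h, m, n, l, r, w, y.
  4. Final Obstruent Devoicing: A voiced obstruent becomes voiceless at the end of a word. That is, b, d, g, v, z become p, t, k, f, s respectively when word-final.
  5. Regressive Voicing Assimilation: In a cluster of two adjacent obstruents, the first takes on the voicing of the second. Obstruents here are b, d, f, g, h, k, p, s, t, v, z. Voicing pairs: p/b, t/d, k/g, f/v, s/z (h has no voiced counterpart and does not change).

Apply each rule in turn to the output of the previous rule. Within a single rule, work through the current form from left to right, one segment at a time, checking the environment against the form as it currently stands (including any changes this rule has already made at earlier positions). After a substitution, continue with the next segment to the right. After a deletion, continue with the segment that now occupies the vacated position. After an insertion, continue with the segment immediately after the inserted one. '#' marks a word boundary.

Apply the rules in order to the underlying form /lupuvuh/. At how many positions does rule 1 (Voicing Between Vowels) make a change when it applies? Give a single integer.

1

1 Voicing Between Vowels: [lupuvuh] → [lubuvuh]
2 Pre-Liquid Lowering: no change — [lubuvuh]
3 Syncope: [lubuvuh] → [lbvh]
4 Final Obstruent Devoicing: no change — [lbvh]
5 Regressive Voicing Assimilation: [lbvh] → [lbfh]
Rule 1 changed 1 position(s).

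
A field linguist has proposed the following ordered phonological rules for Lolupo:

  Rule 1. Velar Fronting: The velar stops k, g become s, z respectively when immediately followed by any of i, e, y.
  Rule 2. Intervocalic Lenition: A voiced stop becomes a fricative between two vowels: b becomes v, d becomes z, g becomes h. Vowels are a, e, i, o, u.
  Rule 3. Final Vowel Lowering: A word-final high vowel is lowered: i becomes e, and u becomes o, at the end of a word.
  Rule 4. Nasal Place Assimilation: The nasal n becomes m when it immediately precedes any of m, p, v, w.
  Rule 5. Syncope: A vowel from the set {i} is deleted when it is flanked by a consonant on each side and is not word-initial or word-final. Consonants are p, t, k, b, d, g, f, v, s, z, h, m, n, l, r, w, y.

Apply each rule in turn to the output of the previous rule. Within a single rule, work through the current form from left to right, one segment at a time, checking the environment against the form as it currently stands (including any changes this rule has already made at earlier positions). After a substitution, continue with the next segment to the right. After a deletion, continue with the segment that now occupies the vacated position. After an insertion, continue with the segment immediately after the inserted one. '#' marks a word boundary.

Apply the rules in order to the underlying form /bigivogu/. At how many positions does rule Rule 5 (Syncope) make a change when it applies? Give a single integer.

2

Rule 1 Velar Fronting: [bigivogu] → [bizivogu]
Rule 2 Intervocalic Lenition: [bizivogu] → [bizivohu]
Rule 3 Final Vowel Lowering: [bizivohu] → [bizivoho]
Rule 4 Nasal Place Assimilation: no change — [bizivoho]
Rule 5 Syncope: [bizivoho] → [bzvoho]
Rule Rule 5 changed 2 position(s).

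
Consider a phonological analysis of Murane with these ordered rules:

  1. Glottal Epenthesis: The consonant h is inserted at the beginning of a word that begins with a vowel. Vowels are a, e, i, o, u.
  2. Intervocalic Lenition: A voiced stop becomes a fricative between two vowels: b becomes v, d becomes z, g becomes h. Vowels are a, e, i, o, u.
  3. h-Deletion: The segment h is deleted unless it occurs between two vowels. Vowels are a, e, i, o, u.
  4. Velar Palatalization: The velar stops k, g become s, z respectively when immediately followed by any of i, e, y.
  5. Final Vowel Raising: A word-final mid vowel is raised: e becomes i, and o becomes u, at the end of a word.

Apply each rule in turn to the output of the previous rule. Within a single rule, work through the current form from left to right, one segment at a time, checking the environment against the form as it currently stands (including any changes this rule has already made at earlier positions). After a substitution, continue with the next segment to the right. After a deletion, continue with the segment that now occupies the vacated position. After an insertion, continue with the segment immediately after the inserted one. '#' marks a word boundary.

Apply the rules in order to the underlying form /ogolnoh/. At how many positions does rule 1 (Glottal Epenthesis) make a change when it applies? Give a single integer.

1 Glottal Epenthesis: [ogolnoh] → [hogolnoh]
2 Intervocalic Lenition: [hogolnoh] → [hoholnoh]
3 h-Deletion: [hoholnoh] → [oholno]
4 Velar Palatalization: no change — [oholno]
5 Final Vowel Raising: [oholno] → [oholnu]
Rule 1 changed 1 position(s).

1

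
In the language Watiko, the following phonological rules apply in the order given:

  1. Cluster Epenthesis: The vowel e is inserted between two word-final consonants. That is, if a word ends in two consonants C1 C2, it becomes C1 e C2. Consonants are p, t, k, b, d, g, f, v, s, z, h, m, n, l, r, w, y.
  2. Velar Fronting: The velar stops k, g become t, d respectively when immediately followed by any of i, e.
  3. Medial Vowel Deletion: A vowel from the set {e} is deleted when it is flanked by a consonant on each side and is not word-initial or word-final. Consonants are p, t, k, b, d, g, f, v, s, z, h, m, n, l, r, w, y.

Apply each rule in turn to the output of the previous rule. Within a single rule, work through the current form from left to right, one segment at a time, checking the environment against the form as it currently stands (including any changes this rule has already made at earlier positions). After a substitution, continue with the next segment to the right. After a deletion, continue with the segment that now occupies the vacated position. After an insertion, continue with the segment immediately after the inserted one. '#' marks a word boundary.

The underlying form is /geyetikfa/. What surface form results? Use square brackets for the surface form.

1 Cluster Epenthesis: no change — [geyetikfa]
2 Velar Fronting: [geyetikfa] → [deyetikfa]
3 Medial Vowel Deletion: [deyetikfa] → [dytikfa]

[dytikfa]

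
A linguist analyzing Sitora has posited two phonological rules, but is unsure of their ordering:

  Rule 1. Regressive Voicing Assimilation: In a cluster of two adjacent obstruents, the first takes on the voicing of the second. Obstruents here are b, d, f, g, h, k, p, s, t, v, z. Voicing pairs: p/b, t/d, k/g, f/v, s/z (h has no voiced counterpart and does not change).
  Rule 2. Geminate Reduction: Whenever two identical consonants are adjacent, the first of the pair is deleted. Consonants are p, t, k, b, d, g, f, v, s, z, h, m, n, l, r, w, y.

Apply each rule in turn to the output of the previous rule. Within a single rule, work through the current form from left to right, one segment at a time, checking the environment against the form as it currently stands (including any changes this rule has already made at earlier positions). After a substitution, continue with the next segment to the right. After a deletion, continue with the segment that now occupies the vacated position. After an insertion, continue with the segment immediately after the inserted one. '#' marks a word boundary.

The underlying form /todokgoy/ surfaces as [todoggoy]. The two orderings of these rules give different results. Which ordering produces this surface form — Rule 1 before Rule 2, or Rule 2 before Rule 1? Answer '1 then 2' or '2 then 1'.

Order 1 then 2:
  1 Regressive Voicing Assimilation: [todokgoy] → [todoggoy]
  2 Geminate Reduction: [todoggoy] → [todogoy]
  result: [todogoy]
Order 2 then 1:
  2 Geminate Reduction: no change — [todokgoy]
  1 Regressive Voicing Assimilation: [todokgoy] → [todoggoy]
  result: [todoggoy]

2 then 1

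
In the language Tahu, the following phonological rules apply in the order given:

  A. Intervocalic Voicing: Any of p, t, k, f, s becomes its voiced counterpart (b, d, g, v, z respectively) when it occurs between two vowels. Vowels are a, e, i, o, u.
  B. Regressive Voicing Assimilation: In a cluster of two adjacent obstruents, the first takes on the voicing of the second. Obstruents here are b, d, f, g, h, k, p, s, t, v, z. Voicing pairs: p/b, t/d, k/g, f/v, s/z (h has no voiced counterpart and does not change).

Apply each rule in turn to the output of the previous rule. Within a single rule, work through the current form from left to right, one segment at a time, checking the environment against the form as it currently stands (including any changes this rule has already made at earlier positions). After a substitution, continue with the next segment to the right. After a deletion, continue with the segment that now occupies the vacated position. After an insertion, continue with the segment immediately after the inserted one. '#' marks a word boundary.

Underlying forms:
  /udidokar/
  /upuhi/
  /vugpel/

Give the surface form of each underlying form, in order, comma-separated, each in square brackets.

[udidogar], [ubuhi], [vukpel]

/udidokar/:
  A Intervocalic Voicing: [udidokar] → [udidogar]
  B Regressive Voicing Assimilation: no change — [udidogar]
/upuhi/:
  A Intervocalic Voicing: [upuhi] → [ubuhi]
  B Regressive Voicing Assimilation: no change — [ubuhi]
/vugpel/:
  A Intervocalic Voicing: no change — [vugpel]
  B Regressive Voicing Assimilation: [vugpel] → [vukpel]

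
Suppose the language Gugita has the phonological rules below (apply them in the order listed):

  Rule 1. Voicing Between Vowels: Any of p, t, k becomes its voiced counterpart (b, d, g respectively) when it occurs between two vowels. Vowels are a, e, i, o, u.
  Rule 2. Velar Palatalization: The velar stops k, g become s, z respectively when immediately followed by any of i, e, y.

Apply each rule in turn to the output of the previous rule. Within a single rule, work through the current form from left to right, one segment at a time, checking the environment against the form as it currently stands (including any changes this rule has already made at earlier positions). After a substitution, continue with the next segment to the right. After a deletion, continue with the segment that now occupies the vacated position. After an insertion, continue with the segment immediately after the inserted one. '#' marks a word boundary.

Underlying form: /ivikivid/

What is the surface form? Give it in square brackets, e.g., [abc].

[ivizivid]

Rule 1 Voicing Between Vowels: [ivikivid] → [ivigivid]
Rule 2 Velar Palatalization: [ivigivid] → [ivizivid]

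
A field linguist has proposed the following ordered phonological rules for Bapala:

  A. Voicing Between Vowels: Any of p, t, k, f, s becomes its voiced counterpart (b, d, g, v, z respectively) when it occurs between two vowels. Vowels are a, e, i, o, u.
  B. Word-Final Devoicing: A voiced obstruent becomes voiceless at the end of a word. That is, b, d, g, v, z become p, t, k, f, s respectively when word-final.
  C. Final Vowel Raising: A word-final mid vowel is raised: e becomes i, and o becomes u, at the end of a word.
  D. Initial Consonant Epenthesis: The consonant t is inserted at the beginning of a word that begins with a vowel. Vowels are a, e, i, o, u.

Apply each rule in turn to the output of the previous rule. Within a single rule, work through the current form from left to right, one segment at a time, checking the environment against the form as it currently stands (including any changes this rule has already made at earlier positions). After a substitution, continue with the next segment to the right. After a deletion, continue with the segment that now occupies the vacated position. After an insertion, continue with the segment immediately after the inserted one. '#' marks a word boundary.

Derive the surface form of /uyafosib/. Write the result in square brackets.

[tuyavozip]

A Voicing Between Vowels: [uyafosib] → [uyavozib]
B Word-Final Devoicing: [uyavozib] → [uyavozip]
C Final Vowel Raising: no change — [uyavozip]
D Initial Consonant Epenthesis: [uyavozip] → [tuyavozip]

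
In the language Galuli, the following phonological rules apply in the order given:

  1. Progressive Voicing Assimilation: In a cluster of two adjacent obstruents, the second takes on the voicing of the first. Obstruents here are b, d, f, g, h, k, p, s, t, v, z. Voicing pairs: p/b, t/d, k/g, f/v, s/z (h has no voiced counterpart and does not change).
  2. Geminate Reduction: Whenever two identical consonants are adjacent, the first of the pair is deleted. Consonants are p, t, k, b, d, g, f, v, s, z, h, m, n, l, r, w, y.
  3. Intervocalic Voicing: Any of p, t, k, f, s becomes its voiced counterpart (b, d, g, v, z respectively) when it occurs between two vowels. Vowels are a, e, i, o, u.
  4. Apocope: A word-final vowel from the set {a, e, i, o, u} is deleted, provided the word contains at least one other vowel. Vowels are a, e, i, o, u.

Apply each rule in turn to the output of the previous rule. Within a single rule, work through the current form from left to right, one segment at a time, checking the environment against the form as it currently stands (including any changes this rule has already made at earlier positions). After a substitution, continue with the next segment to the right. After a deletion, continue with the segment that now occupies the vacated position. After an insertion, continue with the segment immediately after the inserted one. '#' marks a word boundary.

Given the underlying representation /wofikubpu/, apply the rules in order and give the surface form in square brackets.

[wovigub]

1 Progressive Voicing Assimilation: [wofikubpu] → [wofikubbu]
2 Geminate Reduction: [wofikubbu] → [wofikubu]
3 Intervocalic Voicing: [wofikubu] → [wovigubu]
4 Apocope: [wovigubu] → [wovigub]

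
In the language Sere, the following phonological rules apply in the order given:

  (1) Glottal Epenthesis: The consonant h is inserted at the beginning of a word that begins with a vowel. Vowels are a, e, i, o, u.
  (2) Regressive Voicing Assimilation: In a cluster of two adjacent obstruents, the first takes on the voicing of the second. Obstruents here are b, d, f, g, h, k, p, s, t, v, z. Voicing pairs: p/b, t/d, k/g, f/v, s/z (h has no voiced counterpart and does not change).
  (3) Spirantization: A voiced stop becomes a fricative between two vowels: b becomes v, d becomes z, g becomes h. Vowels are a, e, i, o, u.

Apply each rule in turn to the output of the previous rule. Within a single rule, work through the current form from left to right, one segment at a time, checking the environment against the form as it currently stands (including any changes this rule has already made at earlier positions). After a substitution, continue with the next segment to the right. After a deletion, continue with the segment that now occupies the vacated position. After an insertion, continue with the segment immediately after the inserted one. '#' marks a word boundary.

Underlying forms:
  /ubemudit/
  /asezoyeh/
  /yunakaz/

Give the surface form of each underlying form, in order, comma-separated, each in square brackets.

[huvemuzit], [hasezoyeh], [yunakaz]

/ubemudit/:
  (1) Glottal Epenthesis: [ubemudit] → [hubemudit]
  (2) Regressive Voicing Assimilation: no change — [hubemudit]
  (3) Spirantization: [hubemudit] → [huvemuzit]
/asezoyeh/:
  (1) Glottal Epenthesis: [asezoyeh] → [hasezoyeh]
  (2) Regressive Voicing Assimilation: no change — [hasezoyeh]
  (3) Spirantization: no change — [hasezoyeh]
/yunakaz/:
  (1) Glottal Epenthesis: no change — [yunakaz]
  (2) Regressive Voicing Assimilation: no change — [yunakaz]
  (3) Spirantization: no change — [yunakaz]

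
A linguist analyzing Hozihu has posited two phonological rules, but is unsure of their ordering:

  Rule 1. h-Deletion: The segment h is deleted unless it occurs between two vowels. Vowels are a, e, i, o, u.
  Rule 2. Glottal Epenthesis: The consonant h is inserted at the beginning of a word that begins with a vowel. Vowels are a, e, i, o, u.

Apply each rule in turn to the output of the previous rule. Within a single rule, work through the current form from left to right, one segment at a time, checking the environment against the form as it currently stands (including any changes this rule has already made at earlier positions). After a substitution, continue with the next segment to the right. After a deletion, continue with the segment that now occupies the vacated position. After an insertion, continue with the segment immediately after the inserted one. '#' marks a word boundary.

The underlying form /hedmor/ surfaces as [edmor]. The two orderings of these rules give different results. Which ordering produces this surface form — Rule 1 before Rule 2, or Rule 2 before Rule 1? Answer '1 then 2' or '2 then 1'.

Order 1 then 2:
  1 h-Deletion: [hedmor] → [edmor]
  2 Glottal Epenthesis: [edmor] → [hedmor]
  result: [hedmor]
Order 2 then 1:
  2 Glottal Epenthesis: no change — [hedmor]
  1 h-Deletion: [hedmor] → [edmor]
  result: [edmor]

2 then 1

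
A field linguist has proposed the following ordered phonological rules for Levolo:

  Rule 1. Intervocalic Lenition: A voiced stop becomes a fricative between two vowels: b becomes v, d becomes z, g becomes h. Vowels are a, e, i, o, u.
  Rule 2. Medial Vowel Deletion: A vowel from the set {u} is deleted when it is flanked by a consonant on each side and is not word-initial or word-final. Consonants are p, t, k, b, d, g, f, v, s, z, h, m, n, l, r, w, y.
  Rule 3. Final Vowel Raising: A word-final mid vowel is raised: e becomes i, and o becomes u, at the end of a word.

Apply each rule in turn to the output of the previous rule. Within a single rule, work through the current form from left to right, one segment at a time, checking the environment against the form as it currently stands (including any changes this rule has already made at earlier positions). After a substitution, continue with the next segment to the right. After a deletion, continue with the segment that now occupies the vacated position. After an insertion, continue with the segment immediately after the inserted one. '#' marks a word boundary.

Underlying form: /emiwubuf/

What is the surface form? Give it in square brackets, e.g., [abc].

[emiwvf]

Rule 1 Intervocalic Lenition: [emiwubuf] → [emiwuvuf]
Rule 2 Medial Vowel Deletion: [emiwuvuf] → [emiwvf]
Rule 3 Final Vowel Raising: no change — [emiwvf]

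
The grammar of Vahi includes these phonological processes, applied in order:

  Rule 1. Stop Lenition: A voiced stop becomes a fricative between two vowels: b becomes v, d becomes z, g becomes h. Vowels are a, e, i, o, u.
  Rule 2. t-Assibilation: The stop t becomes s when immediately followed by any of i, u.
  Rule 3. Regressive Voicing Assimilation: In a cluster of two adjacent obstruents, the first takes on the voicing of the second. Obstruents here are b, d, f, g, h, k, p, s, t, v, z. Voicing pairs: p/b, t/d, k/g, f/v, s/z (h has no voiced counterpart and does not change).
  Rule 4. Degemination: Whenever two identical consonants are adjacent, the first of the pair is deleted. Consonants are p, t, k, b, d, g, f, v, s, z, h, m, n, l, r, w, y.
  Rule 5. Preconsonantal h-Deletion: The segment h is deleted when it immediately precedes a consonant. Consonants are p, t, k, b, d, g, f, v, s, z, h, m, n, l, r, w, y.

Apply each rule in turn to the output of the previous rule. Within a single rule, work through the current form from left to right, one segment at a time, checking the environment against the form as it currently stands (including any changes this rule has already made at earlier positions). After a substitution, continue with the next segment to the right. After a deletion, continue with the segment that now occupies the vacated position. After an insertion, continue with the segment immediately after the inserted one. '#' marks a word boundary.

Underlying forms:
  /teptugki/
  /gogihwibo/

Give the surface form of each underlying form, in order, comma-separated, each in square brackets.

[tepsuki], [gohiwivo]

/teptugki/:
  Rule 1 Stop Lenition: no change — [teptugki]
  Rule 2 t-Assibilation: [teptugki] → [tepsugki]
  Rule 3 Regressive Voicing Assimilation: [tepsugki] → [tepsukki]
  Rule 4 Degemination: [tepsukki] → [tepsuki]
  Rule 5 Preconsonantal h-Deletion: no change — [tepsuki]
/gogihwibo/:
  Rule 1 Stop Lenition: [gogihwibo] → [gohihwivo]
  Rule 2 t-Assibilation: no change — [gohihwivo]
  Rule 3 Regressive Voicing Assimilation: no change — [gohihwivo]
  Rule 4 Degemination: no change — [gohihwivo]
  Rule 5 Preconsonantal h-Deletion: [gohihwivo] → [gohiwivo]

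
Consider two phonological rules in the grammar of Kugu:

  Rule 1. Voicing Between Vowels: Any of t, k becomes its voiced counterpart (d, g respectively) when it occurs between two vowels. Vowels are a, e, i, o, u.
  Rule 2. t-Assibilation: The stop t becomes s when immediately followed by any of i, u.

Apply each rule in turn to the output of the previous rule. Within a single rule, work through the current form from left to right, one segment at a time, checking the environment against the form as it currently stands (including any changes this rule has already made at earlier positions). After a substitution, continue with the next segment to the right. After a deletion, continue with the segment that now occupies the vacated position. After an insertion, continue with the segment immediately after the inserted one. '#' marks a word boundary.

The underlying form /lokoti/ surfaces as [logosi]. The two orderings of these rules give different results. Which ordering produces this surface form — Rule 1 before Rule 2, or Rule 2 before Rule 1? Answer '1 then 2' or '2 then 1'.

2 then 1

Order 1 then 2:
  1 Voicing Between Vowels: [lokoti] → [logodi]
  2 t-Assibilation: no change — [logodi]
  result: [logodi]
Order 2 then 1:
  2 t-Assibilation: [lokoti] → [lokosi]
  1 Voicing Between Vowels: [lokosi] → [logosi]
  result: [logosi]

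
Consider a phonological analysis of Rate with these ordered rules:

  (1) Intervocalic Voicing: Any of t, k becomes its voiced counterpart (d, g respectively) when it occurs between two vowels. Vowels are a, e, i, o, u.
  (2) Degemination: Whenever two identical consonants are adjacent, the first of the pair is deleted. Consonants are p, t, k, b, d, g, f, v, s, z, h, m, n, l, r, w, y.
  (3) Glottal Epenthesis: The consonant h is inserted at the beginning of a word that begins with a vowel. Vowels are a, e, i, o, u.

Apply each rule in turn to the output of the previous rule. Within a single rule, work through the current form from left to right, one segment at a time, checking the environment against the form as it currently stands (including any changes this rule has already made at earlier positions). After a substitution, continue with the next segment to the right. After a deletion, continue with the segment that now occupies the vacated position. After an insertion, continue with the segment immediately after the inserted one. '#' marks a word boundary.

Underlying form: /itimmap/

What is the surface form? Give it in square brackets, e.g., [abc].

(1) Intervocalic Voicing: [itimmap] → [idimmap]
(2) Degemination: [idimmap] → [idimap]
(3) Glottal Epenthesis: [idimap] → [hidimap]

[hidimap]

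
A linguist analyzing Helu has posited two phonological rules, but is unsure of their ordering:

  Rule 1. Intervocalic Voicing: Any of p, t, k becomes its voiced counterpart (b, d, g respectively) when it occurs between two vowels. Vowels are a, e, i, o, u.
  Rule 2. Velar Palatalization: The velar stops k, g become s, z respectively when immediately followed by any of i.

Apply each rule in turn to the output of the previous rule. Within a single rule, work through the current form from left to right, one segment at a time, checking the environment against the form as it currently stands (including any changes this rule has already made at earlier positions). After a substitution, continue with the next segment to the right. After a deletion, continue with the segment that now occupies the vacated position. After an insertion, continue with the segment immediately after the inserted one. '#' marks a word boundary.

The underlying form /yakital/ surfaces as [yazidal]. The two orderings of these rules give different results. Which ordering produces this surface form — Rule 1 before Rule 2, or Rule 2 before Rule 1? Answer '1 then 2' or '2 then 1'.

Order 1 then 2:
  1 Intervocalic Voicing: [yakital] → [yagidal]
  2 Velar Palatalization: [yagidal] → [yazidal]
  result: [yazidal]
Order 2 then 1:
  2 Velar Palatalization: [yakital] → [yasital]
  1 Intervocalic Voicing: [yasital] → [yasidal]
  result: [yasidal]

1 then 2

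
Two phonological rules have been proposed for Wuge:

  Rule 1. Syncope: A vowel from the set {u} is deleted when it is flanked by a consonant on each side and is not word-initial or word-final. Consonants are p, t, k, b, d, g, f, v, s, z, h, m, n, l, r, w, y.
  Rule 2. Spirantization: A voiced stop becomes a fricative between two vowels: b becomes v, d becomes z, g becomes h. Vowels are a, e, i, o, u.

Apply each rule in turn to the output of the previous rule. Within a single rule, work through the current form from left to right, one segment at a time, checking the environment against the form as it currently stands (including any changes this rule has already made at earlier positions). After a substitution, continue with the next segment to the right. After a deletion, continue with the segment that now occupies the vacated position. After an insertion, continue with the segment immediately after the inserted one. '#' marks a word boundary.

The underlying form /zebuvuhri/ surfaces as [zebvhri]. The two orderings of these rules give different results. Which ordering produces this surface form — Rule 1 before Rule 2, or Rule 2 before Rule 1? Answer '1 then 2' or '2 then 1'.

Order 1 then 2:
  1 Syncope: [zebuvuhri] → [zebvhri]
  2 Spirantization: no change — [zebvhri]
  result: [zebvhri]
Order 2 then 1:
  2 Spirantization: [zebuvuhri] → [zevuvuhri]
  1 Syncope: [zevuvuhri] → [zevvhri]
  result: [zevvhri]

1 then 2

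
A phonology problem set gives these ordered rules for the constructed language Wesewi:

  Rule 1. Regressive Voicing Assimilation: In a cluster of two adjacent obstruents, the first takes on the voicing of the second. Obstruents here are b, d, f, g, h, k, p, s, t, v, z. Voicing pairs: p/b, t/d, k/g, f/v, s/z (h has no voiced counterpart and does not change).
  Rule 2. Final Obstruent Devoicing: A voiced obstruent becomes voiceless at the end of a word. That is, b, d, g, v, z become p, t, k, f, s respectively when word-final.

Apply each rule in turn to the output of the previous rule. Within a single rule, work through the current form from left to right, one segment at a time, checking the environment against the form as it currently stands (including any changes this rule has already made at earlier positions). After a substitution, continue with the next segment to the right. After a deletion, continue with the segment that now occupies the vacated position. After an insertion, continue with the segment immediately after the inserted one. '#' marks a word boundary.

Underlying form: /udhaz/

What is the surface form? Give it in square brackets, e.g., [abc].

Rule 1 Regressive Voicing Assimilation: [udhaz] → [uthaz]
Rule 2 Final Obstruent Devoicing: [uthaz] → [uthas]

[uthas]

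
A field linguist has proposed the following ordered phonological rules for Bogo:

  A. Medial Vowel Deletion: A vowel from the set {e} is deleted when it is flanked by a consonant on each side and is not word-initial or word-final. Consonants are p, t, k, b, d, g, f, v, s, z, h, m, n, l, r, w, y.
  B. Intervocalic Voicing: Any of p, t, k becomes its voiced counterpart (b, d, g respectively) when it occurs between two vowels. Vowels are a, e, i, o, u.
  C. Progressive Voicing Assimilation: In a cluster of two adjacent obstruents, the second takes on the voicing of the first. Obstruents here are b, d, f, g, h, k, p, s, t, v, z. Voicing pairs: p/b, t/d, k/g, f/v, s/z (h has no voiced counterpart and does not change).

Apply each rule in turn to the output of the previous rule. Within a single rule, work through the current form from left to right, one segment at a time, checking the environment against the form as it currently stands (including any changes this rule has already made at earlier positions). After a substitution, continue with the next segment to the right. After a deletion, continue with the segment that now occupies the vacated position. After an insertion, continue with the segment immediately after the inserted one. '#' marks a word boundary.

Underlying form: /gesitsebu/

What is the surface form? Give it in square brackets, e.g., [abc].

A Medial Vowel Deletion: [gesitsebu] → [gsitsbu]
B Intervocalic Voicing: no change — [gsitsbu]
C Progressive Voicing Assimilation: [gsitsbu] → [gzitspu]

[gzitspu]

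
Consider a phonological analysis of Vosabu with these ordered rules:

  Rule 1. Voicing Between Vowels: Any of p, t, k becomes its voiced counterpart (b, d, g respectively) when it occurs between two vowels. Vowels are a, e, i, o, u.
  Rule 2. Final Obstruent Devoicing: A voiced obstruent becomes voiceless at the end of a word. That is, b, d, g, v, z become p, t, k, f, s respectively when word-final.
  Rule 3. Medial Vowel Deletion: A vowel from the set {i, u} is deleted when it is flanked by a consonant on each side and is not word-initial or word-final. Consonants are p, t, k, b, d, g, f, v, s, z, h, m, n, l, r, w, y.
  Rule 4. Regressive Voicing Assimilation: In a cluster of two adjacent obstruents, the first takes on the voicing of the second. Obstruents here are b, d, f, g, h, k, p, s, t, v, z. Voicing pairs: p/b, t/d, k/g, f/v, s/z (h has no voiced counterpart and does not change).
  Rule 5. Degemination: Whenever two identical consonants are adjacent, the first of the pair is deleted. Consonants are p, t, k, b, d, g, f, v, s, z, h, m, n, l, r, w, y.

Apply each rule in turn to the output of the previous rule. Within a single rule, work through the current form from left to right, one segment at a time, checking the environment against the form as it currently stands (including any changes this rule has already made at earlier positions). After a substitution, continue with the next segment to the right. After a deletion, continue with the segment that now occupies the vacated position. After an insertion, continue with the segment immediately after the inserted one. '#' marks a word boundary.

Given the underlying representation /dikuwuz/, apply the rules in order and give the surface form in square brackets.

[dgws]

Rule 1 Voicing Between Vowels: [dikuwuz] → [diguwuz]
Rule 2 Final Obstruent Devoicing: [diguwuz] → [diguwus]
Rule 3 Medial Vowel Deletion: [diguwus] → [dgws]
Rule 4 Regressive Voicing Assimilation: no change — [dgws]
Rule 5 Degemination: no change — [dgws]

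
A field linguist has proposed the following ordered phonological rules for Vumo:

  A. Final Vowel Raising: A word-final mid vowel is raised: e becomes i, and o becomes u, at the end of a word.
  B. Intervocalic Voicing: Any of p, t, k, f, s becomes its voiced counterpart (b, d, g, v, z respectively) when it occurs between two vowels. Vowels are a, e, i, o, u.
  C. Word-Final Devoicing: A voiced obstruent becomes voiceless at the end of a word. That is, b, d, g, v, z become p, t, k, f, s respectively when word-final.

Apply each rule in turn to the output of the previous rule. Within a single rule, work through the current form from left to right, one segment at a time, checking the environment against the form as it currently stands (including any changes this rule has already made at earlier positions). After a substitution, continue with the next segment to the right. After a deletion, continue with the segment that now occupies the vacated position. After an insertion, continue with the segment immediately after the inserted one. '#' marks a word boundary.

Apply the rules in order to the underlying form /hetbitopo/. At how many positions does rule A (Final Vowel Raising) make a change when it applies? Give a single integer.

A Final Vowel Raising: [hetbitopo] → [hetbitopu]
B Intervocalic Voicing: [hetbitopu] → [hetbidobu]
C Word-Final Devoicing: no change — [hetbidobu]
Rule A changed 1 position(s).

1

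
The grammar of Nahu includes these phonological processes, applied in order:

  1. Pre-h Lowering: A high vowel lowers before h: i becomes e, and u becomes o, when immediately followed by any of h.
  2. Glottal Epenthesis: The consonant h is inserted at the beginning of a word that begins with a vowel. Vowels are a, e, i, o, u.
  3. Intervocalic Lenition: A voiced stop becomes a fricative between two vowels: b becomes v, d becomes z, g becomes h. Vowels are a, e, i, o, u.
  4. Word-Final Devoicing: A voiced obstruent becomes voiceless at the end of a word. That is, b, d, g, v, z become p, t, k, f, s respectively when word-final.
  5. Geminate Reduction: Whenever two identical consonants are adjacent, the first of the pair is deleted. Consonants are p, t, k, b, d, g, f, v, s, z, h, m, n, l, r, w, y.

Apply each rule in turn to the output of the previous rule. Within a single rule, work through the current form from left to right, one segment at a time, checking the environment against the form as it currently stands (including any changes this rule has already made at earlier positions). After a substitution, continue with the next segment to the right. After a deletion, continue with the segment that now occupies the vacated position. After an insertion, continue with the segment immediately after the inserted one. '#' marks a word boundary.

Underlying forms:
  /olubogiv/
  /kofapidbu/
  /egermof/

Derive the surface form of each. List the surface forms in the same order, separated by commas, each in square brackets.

[holuvohif], [kofapidbu], [hehermof]

/olubogiv/:
  1 Pre-h Lowering: no change — [olubogiv]
  2 Glottal Epenthesis: [olubogiv] → [holubogiv]
  3 Intervocalic Lenition: [holubogiv] → [holuvohiv]
  4 Word-Final Devoicing: [holuvohiv] → [holuvohif]
  5 Geminate Reduction: no change — [holuvohif]
/kofapidbu/:
  1 Pre-h Lowering: no change — [kofapidbu]
  2 Glottal Epenthesis: no change — [kofapidbu]
  3 Intervocalic Lenition: no change — [kofapidbu]
  4 Word-Final Devoicing: no change — [kofapidbu]
  5 Geminate Reduction: no change — [kofapidbu]
/egermof/:
  1 Pre-h Lowering: no change — [egermof]
  2 Glottal Epenthesis: [egermof] → [hegermof]
  3 Intervocalic Lenition: [hegermof] → [hehermof]
  4 Word-Final Devoicing: no change — [hehermof]
  5 Geminate Reduction: no change — [hehermof]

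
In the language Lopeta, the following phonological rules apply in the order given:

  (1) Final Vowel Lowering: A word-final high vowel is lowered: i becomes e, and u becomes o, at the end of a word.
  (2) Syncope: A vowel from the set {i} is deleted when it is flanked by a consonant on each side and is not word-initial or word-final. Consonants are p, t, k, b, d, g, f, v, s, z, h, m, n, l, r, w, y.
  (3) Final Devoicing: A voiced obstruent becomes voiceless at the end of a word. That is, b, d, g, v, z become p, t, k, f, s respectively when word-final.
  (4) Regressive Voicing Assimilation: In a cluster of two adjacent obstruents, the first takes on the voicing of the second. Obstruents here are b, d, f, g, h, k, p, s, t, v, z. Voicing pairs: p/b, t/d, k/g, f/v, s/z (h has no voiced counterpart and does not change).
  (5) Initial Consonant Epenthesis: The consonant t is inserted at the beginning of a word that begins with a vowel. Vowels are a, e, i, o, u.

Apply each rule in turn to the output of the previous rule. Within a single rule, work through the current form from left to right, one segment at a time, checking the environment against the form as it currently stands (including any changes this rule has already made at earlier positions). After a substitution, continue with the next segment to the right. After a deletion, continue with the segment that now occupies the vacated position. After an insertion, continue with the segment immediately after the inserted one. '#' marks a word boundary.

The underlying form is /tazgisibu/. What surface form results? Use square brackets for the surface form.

(1) Final Vowel Lowering: [tazgisibu] → [tazgisibo]
(2) Syncope: [tazgisibo] → [tazgsbo]
(3) Final Devoicing: no change — [tazgsbo]
(4) Regressive Voicing Assimilation: [tazgsbo] → [tazkzbo]
(5) Initial Consonant Epenthesis: no change — [tazkzbo]

[tazkzbo]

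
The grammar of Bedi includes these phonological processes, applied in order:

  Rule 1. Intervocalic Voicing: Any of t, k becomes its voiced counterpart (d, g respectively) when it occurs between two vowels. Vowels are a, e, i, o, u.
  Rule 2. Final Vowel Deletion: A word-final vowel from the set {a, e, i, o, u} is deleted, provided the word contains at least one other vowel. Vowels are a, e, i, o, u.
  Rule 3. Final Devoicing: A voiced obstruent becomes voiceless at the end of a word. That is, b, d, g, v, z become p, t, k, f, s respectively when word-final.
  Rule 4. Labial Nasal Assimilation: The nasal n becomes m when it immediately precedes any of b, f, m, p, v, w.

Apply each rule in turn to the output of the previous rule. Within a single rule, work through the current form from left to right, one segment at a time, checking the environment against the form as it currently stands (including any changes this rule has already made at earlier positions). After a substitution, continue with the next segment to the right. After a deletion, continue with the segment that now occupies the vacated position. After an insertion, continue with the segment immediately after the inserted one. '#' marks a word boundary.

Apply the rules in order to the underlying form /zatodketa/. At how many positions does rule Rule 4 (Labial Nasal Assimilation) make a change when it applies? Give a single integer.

Rule 1 Intervocalic Voicing: [zatodketa] → [zadodkeda]
Rule 2 Final Vowel Deletion: [zadodkeda] → [zadodked]
Rule 3 Final Devoicing: [zadodked] → [zadodket]
Rule 4 Labial Nasal Assimilation: no change — [zadodket]
Rule Rule 4 changed 0 position(s).

0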